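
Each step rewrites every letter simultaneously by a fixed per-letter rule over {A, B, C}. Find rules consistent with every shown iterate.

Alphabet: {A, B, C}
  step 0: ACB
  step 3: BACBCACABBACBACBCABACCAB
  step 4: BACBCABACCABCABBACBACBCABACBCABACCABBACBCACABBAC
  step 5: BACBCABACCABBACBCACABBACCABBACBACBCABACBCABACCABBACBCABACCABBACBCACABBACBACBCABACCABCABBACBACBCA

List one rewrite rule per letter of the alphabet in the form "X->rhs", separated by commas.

A->B, B->BAC, C->CA

  step 4 ⇒ step 5: BACBCABACCABCABBACBACBCABACBCABACCABBACBCACABBAC ⇒ BAC·B·CA·BAC·CA·B·BAC·B·CA·CA·B·BAC·CA·B·BAC·BAC·B·CA·BAC·B·CA·BAC·CA·B·BAC·B·CA·BAC·CA·B·BAC·B·CA·CA·B·BAC·BAC·B·CA·BAC·CA·B·CA·B·BAC·BAC·B·CA
    A ↦ B
    B ↦ BAC
    C ↦ CA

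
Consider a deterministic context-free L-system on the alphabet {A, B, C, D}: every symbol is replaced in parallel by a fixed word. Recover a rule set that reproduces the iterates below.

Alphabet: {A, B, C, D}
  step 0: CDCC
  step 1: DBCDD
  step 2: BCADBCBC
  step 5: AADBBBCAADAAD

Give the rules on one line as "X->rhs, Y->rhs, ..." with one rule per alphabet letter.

A->B, B->A, C->D, D->BC

  step 1 ⇒ step 2: DBCDD ⇒ BC·A·D·BC·BC
    B ↦ A
    C ↦ D
    D ↦ BC
    A ↦ B  (constrained at step 2)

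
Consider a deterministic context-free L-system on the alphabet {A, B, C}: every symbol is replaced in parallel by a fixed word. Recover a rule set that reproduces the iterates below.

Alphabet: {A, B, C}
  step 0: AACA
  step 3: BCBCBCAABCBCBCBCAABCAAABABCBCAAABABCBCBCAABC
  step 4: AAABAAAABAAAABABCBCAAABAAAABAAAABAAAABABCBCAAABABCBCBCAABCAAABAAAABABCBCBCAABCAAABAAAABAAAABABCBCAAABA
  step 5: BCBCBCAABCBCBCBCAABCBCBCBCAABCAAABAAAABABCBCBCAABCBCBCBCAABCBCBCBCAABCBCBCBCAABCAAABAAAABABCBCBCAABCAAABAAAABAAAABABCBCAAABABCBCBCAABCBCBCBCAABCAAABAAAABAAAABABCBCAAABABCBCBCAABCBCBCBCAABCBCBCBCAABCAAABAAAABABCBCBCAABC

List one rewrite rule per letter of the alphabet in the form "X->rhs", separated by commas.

  step 4 ⇒ step 5: AAABAAAABAAAABABCBCAAABAAAABAAAABAAAABABCBCAAABABCBCBCAABCAAABAAAABABCBCBCAABCAAABAAAABAAAABABCBCAAABA ⇒ BC·BC·BC·AA·BC·BC·BC·BC·AA·BC·BC·BC·BC·AA·BC·AA·ABA·AA·ABA·BC·BC·BC·AA·BC·BC·BC·BC·AA·BC·BC·BC·BC·AA·BC·BC·BC·BC·AA·BC·AA·ABA·AA·ABA·BC·BC·BC·AA·BC·AA·ABA·AA·ABA·AA·ABA·BC·BC·AA·ABA·BC·BC·BC·AA·BC·BC·BC·BC·AA·BC·AA·ABA·AA·ABA·AA·ABA·BC·BC·AA·ABA·BC·BC·BC·AA·BC·BC·BC·BC·AA·BC·BC·BC·BC·AA·BC·AA·ABA·AA·ABA·BC·BC·BC·AA·BC
    A ↦ BC
    B ↦ AA
    C ↦ ABA

A->BC, B->AA, C->ABA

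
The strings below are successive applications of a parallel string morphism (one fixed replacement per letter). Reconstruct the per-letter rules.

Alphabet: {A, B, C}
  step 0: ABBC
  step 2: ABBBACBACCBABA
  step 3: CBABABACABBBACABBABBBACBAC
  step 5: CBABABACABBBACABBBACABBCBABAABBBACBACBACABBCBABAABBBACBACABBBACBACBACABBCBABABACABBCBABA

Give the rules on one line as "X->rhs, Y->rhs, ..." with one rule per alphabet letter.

  step 2 ⇒ step 3: ABBBACBACCBABA ⇒ C·BA·BA·BA·C·ABB·BA·C·ABB·ABB·BA·C·BA·C
    A ↦ C
    B ↦ BA
    C ↦ ABB

A->C, B->BA, C->ABB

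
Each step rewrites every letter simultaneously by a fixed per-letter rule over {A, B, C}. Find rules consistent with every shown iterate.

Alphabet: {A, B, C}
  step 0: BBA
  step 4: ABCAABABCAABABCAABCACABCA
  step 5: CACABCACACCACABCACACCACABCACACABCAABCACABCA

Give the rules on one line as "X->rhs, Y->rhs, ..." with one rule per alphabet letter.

  step 4 ⇒ step 5: ABCAABABCAABABCAABCACABCA ⇒ CA·C·AB·CA·CA·C·CA·C·AB·CA·CA·C·CA·C·AB·CA·CA·C·AB·CA·AB·CA·C·AB·CA
    A ↦ CA
    B ↦ C
    C ↦ AB

A->CA, B->C, C->AB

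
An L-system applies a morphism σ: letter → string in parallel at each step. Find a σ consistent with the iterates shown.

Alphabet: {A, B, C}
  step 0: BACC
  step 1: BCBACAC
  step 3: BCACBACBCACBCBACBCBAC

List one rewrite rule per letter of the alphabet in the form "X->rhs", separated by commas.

  step 0 ⇒ step 1: BACC ⇒ BC·B·AC·AC
    A ↦ B
    B ↦ BC
    C ↦ AC

A->B, B->BC, C->AC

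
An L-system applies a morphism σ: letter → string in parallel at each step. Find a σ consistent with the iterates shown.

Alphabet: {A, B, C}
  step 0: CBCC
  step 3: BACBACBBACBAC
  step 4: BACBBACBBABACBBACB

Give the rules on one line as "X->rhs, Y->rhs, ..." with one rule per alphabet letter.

A->C, B->BA, C->B

  step 3 ⇒ step 4: BACBACBBACBAC ⇒ BA·C·B·BA·C·B·BA·BA·C·B·BA·C·B
    A ↦ C
    B ↦ BA
    C ↦ B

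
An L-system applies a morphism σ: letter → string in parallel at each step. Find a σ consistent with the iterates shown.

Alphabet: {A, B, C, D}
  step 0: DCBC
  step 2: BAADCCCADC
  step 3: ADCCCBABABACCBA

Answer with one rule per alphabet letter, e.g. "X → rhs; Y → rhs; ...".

A->C, B->AD, C->BA, D->C

  step 2 ⇒ step 3: BAADCCCADC ⇒ AD·C·C·C·BA·BA·BA·C·C·BA
    A ↦ C
    B ↦ AD
    C ↦ BA
    D ↦ C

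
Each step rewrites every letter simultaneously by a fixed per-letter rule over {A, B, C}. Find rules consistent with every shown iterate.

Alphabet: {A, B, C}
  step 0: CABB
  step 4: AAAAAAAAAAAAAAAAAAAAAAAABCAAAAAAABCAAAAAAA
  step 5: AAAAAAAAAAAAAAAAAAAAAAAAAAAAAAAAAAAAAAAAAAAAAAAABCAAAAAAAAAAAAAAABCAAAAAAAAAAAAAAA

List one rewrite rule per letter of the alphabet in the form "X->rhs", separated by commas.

  step 4 ⇒ step 5: AAAAAAAAAAAAAAAAAAAAAAAABCAAAAAAABCAAAAAAA ⇒ AA·AA·AA·AA·AA·AA·AA·AA·AA·AA·AA·AA·AA·AA·AA·AA·AA·AA·AA·AA·AA·AA·AA·AA·BC·A·AA·AA·AA·AA·AA·AA·AA·BC·A·AA·AA·AA·AA·AA·AA·AA
    A ↦ AA
    B ↦ BC
    C ↦ A

A->AA, B->BC, C->A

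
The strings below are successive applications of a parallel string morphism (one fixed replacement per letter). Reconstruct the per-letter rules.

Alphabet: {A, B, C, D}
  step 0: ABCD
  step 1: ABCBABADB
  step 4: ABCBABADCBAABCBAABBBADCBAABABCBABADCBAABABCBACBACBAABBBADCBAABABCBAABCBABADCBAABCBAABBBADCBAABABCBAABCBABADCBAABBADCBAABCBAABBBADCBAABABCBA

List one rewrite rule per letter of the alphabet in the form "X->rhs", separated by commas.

A->AB, B->CBA, C->BAD, D->B

  step 0 ⇒ step 1: ABCD ⇒ AB·CBA·BAD·B
    A ↦ AB
    B ↦ CBA
    C ↦ BAD
    D ↦ B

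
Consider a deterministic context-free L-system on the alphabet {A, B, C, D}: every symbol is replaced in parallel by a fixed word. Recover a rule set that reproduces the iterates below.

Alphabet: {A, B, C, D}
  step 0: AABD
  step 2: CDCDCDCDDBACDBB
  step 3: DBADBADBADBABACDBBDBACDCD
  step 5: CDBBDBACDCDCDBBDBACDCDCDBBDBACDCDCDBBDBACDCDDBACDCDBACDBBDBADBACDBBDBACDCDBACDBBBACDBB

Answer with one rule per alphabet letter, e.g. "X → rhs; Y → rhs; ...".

  step 2 ⇒ step 3: CDCDCDCDDBACDBB ⇒ D·BA·D·BA·D·BA·D·BA·BA·CD·BB·D·BA·CD·CD
    A ↦ BB
    B ↦ CD
    C ↦ D
    D ↦ BA

A->BB, B->CD, C->D, D->BA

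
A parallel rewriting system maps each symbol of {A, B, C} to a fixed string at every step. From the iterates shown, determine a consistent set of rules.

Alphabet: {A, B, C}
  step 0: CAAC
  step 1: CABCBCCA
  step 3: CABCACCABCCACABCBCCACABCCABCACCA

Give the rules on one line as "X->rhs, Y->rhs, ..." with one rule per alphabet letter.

  step 0 ⇒ step 1: CAAC ⇒ CA·BC·BC·CA
    A ↦ BC
    C ↦ CA
    B ↦ AC  (constrained at step 1)

A->BC, B->AC, C->CA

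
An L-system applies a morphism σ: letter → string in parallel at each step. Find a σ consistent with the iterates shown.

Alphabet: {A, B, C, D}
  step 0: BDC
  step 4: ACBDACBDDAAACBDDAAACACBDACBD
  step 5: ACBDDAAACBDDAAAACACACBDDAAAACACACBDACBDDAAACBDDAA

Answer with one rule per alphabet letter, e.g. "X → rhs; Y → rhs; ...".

A->AC, B->DA, C->BD, D->A

  step 4 ⇒ step 5: ACBDACBDDAAACBDDAAACACBDACBD ⇒ AC·BD·DA·A·AC·BD·DA·A·A·AC·AC·AC·BD·DA·A·A·AC·AC·AC·BD·AC·BD·DA·A·AC·BD·DA·A
    A ↦ AC
    B ↦ DA
    C ↦ BD
    D ↦ A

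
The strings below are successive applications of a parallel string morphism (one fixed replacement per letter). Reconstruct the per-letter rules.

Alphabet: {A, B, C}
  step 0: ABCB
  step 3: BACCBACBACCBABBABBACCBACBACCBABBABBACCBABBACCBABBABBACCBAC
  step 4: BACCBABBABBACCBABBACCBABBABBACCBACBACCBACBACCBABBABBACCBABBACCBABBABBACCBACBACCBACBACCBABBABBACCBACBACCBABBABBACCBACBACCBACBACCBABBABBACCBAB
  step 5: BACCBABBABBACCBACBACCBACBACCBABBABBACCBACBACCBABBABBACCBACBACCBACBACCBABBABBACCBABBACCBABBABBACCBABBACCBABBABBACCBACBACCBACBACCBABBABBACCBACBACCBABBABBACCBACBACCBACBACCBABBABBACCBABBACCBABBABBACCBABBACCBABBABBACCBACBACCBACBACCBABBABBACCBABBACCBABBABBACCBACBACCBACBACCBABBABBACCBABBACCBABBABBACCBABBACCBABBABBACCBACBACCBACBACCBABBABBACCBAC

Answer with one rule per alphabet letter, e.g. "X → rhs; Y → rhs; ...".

  step 4 ⇒ step 5: BACCBABBABBACCBABBACCBABBABBACCBACBACCBACBACCBABBABBACCBABBACCBABBABBACCBACBACCBACBACCBABBABBACCBACBACCBABBABBACCBACBACCBACBACCBABBABBACCBAB ⇒ BAC·C·BAB·BAB·BAC·C·BAC·BAC·C·BAC·BAC·C·BAB·BAB·BAC·C·BAC·BAC·C·BAB·BAB·BAC·C·BAC·BAC·C·BAC·BAC·C·BAB·BAB·BAC·C·BAB·BAC·C·BAB·BAB·BAC·C·BAB·BAC·C·BAB·BAB·BAC·C·BAC·BAC·C·BAC·BAC·C·BAB·BAB·BAC·C·BAC·BAC·C·BAB·BAB·BAC·C·BAC·BAC·C·BAC·BAC·C·BAB·BAB·BAC·C·BAB·BAC·C·BAB·BAB·BAC·C·BAB·BAC·C·BAB·BAB·BAC·C·BAC·BAC·C·BAC·BAC·C·BAB·BAB·BAC·C·BAB·BAC·C·BAB·BAB·BAC·C·BAC·BAC·C·BAC·BAC·C·BAB·BAB·BAC·C·BAB·BAC·C·BAB·BAB·BAC·C·BAB·BAC·C·BAB·BAB·BAC·C·BAC·BAC·C·BAC·BAC·C·BAB·BAB·BAC·C·BAC
    A ↦ C
    B ↦ BAC
    C ↦ BAB

A->C, B->BAC, C->BAB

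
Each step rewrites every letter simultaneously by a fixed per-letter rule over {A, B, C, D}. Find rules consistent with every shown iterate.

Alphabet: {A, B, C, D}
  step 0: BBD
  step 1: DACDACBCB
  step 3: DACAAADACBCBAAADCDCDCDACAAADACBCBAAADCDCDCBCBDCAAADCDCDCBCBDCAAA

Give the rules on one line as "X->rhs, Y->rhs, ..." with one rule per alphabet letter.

  step 0 ⇒ step 1: BBD ⇒ DAC·DAC·BCB
    B ↦ DAC
    D ↦ BCB
    A ↦ DC  (constrained at step 1)
    C ↦ AAA  (constrained at step 1)

A->DC, B->DAC, C->AAA, D->BCB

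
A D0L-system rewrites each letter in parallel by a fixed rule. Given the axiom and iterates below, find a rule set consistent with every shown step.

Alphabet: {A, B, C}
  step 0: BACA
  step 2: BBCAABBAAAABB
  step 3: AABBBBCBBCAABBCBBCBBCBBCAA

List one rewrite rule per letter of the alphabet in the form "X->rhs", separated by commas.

  step 2 ⇒ step 3: BBCAABBAAAABB ⇒ A·A·BB·BBC·BBC·A·A·BBC·BBC·BBC·BBC·A·A
    A ↦ BBC
    B ↦ A
    C ↦ BB

A->BBC, B->A, C->BB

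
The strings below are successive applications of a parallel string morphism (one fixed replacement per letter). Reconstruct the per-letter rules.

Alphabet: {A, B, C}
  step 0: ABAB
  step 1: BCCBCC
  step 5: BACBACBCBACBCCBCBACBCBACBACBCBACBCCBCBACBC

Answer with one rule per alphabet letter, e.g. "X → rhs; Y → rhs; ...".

  step 0 ⇒ step 1: ABAB ⇒ BC·C·BC·C
    A ↦ BC
    B ↦ C
    C ↦ BA  (constrained at step 1)

A->BC, B->C, C->BA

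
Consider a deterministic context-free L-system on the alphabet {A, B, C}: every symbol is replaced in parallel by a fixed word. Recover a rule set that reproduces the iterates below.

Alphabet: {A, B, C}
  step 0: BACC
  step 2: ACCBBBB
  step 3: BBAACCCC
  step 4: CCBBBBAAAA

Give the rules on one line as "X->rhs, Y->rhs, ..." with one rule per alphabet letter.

A->BB, B->C, C->A

  step 3 ⇒ step 4: BBAACCCC ⇒ C·C·BB·BB·A·A·A·A
    A ↦ BB
    B ↦ C
    C ↦ A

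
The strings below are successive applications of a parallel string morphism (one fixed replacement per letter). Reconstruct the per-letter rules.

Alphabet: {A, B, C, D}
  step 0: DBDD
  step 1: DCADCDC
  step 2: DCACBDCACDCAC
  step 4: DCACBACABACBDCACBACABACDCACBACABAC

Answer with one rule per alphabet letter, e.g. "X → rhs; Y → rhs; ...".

A->B, B->A, C->AC, D->DC

  step 1 ⇒ step 2: DCADCDC ⇒ DC·AC·B·DC·AC·DC·AC
    A ↦ B
    C ↦ AC
    D ↦ DC
  step 0 ⇒ step 1: DBDD ⇒ DC·A·DC·DC
    B ↦ A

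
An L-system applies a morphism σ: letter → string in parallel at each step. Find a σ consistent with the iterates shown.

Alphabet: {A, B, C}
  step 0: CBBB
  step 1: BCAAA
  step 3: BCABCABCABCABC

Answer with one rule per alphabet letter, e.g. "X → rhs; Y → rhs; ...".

A->BC, B->A, C->BC

  step 0 ⇒ step 1: CBBB ⇒ BC·A·A·A
    B ↦ A
    C ↦ BC
    A ↦ BC  (constrained at step 1)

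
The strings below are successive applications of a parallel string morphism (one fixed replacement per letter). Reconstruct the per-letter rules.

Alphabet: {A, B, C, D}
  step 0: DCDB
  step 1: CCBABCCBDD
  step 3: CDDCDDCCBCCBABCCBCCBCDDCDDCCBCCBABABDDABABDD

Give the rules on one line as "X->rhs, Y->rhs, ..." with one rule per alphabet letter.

A->C, B->DD, C->AB, D->CCB

  step 0 ⇒ step 1: DCDB ⇒ CCB·AB·CCB·DD
    B ↦ DD
    C ↦ AB
    D ↦ CCB
    A ↦ C  (constrained at step 1)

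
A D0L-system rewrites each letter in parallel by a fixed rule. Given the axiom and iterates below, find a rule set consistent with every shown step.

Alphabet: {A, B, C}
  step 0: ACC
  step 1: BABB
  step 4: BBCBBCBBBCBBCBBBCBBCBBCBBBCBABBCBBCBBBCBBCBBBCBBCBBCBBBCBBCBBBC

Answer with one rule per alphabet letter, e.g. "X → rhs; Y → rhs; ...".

A->BA, B->BBC, C->B

  step 0 ⇒ step 1: ACC ⇒ BA·B·B
    A ↦ BA
    C ↦ B
    B ↦ BBC  (constrained at step 1)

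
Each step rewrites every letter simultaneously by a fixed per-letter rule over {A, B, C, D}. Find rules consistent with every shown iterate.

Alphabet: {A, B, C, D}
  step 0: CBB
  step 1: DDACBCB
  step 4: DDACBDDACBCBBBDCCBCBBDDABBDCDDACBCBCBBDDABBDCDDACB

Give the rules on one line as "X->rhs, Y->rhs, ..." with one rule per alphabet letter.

A->DC, B->CB, C->DDA, D->B

  step 0 ⇒ step 1: CBB ⇒ DDA·CB·CB
    B ↦ CB
    C ↦ DDA
    A ↦ DC  (constrained at step 1)
    D ↦ B  (constrained at step 1)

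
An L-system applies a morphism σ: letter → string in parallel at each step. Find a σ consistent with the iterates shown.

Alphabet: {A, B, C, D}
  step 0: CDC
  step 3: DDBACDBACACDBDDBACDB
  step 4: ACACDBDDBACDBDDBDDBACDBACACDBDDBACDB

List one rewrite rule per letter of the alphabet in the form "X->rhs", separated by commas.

  step 3 ⇒ step 4: DDBACDBACACDBDDBACDB ⇒ AC·AC·DB·D·DB·AC·DB·D·DB·D·DB·AC·DB·AC·AC·DB·D·DB·AC·DB
    A ↦ D
    B ↦ DB
    C ↦ DB
    D ↦ AC

A->D, B->DB, C->DB, D->AC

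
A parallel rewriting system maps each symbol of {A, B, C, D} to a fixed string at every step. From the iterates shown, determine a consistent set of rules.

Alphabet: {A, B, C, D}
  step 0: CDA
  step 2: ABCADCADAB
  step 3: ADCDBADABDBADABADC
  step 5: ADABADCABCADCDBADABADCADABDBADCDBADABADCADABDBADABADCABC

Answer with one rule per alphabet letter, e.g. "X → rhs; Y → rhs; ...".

A->AD, B->C, C->DB, D->AB

  step 2 ⇒ step 3: ABCADCADAB ⇒ AD·C·DB·AD·AB·DB·AD·AB·AD·C
    A ↦ AD
    B ↦ C
    C ↦ DB
    D ↦ AB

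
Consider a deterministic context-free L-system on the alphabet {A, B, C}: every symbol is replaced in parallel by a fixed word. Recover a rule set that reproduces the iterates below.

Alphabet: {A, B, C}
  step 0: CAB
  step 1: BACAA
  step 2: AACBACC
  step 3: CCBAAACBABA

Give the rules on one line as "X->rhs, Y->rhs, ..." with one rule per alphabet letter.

  step 2 ⇒ step 3: AACBACC ⇒ C·C·BA·AA·C·BA·BA
    A ↦ C
    B ↦ AA
    C ↦ BA

A->C, B->AA, C->BA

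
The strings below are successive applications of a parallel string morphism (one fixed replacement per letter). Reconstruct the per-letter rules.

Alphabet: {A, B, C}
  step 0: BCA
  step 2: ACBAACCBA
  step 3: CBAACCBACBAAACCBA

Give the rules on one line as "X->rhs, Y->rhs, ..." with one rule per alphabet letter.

A->CBA, B->C, C->A

  step 2 ⇒ step 3: ACBAACCBA ⇒ CBA·A·C·CBA·CBA·A·A·C·CBA
    A ↦ CBA
    B ↦ C
    C ↦ A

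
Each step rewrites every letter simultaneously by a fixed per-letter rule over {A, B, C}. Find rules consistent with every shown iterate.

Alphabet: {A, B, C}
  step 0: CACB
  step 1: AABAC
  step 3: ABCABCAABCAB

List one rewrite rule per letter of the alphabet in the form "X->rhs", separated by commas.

A->AB, B->C, C->A

  step 0 ⇒ step 1: CACB ⇒ A·AB·A·C
    A ↦ AB
    B ↦ C
    C ↦ A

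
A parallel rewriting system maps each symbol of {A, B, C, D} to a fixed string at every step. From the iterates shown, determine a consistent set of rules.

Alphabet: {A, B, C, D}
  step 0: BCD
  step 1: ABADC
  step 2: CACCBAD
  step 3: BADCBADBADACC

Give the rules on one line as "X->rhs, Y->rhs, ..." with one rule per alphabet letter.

A->C, B->A, C->BAD, D->C

  step 2 ⇒ step 3: CACCBAD ⇒ BAD·C·BAD·BAD·A·C·C
    A ↦ C
    B ↦ A
    C ↦ BAD
    D ↦ C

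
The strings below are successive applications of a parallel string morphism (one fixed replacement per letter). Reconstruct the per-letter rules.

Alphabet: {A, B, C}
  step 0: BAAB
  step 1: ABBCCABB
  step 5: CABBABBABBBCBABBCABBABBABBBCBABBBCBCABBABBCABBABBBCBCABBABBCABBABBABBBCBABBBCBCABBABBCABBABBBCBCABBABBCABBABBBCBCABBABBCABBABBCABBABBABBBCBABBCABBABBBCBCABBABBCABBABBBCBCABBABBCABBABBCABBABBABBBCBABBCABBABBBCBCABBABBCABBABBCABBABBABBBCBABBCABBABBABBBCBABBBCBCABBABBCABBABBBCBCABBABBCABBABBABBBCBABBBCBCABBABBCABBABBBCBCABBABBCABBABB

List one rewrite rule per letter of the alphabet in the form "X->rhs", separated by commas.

  step 0 ⇒ step 1: BAAB ⇒ ABB·C·C·ABB
    A ↦ C
    B ↦ ABB
    C ↦ BCB  (constrained at step 1)

A->C, B->ABB, C->BCB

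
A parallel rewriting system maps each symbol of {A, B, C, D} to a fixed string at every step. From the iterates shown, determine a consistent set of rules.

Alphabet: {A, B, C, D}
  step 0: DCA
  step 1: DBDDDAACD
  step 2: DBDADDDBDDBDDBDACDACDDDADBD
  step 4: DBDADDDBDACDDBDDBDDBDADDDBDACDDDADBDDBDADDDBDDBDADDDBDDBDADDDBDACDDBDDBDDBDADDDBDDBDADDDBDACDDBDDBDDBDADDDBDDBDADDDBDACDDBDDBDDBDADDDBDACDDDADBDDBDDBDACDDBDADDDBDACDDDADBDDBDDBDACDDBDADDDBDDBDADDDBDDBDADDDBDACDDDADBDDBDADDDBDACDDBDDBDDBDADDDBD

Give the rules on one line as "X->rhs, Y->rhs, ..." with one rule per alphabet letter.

  step 1 ⇒ step 2: DBDDDAACD ⇒ DBD·ADD·DBD·DBD·DBD·ACD·ACD·DDA·DBD
    A ↦ ACD
    B ↦ ADD
    C ↦ DDA
    D ↦ DBD

A->ACD, B->ADD, C->DDA, D->DBD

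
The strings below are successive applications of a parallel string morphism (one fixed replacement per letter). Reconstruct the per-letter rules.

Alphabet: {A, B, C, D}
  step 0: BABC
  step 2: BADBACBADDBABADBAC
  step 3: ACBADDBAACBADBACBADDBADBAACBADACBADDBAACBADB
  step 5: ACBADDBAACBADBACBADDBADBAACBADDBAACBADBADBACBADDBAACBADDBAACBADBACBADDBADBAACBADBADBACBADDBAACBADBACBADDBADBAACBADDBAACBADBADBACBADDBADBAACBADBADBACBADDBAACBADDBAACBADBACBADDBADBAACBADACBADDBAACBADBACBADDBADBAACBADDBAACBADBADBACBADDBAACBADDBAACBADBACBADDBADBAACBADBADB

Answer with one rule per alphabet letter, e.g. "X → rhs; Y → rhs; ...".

  step 2 ⇒ step 3: BADBACBADDBABADBAC ⇒ AC·BAD·DBA·AC·BAD·B·AC·BAD·DBA·DBA·AC·BAD·AC·BAD·DBA·AC·BAD·B
    A ↦ BAD
    B ↦ AC
    C ↦ B
    D ↦ DBA

A->BAD, B->AC, C->B, D->DBA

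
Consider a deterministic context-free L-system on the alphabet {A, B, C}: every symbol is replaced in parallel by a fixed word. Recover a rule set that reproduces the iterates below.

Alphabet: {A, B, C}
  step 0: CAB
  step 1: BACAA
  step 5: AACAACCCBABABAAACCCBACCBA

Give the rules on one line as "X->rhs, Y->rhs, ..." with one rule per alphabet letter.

A->C, B->AA, C->BA

  step 0 ⇒ step 1: CAB ⇒ BA·C·AA
    A ↦ C
    B ↦ AA
    C ↦ BA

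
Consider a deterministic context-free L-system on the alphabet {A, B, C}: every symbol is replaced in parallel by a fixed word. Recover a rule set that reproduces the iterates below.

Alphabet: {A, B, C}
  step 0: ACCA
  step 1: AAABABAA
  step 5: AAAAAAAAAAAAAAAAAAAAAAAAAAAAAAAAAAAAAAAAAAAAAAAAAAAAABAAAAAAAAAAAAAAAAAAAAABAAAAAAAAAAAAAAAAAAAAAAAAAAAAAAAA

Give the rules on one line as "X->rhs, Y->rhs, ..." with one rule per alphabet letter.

A->AA, B->C, C->AB

  step 0 ⇒ step 1: ACCA ⇒ AA·AB·AB·AA
    A ↦ AA
    C ↦ AB
    B ↦ C  (constrained at step 1)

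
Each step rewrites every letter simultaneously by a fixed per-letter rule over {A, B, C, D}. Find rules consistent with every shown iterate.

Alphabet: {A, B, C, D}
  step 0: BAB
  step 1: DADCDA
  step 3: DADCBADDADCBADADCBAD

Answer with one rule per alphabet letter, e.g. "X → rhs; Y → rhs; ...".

A->DC, B->DA, C->D, D->BA

  step 0 ⇒ step 1: BAB ⇒ DA·DC·DA
    A ↦ DC
    B ↦ DA
    C ↦ D  (constrained at step 1)
    D ↦ BA  (constrained at step 1)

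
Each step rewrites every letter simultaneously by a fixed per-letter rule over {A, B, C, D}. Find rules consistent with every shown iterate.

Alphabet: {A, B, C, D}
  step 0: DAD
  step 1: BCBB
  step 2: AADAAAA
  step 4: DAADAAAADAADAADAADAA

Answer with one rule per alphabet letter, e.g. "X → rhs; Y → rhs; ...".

A->CB, B->AA, C->D, D->B

  step 1 ⇒ step 2: BCBB ⇒ AA·D·AA·AA
    B ↦ AA
    C ↦ D
  step 0 ⇒ step 1: DAD ⇒ B·CB·B
    A ↦ CB
  step 0 ⇒ step 1: DAD ⇒ B·CB·B
    D ↦ B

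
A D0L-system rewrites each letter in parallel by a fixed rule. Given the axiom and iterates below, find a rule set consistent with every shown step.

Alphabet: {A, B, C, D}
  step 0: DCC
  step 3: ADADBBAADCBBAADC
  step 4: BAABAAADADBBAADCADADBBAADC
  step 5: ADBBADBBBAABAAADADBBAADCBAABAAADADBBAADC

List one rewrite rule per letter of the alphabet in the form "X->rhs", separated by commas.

A->B, B->AD, C->DC, D->AA

  step 4 ⇒ step 5: BAABAAADADBBAADCADADBBAADC ⇒ AD·B·B·AD·B·B·B·AA·B·AA·AD·AD·B·B·AA·DC·B·AA·B·AA·AD·AD·B·B·AA·DC
    A ↦ B
    B ↦ AD
    C ↦ DC
    D ↦ AA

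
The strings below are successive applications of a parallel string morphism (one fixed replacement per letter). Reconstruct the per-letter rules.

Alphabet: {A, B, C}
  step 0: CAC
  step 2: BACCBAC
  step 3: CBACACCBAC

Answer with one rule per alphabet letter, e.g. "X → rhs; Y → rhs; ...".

A->B, B->C, C->AC

  step 2 ⇒ step 3: BACCBAC ⇒ C·B·AC·AC·C·B·AC
    A ↦ B
    B ↦ C
    C ↦ AC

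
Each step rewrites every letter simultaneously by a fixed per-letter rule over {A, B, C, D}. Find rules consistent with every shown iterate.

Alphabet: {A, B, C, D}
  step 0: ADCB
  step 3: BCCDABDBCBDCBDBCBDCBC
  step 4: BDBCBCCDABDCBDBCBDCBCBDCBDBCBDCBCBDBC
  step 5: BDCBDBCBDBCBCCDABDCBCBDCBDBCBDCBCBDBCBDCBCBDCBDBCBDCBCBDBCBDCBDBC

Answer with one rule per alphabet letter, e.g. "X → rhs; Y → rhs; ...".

  step 4 ⇒ step 5: BDBCBCCDABDCBDBCBDCBCBDCBDBCBDCBCBDBC ⇒ BD·C·BD·BC·BD·BC·BC·C·DA·BD·C·BC·BD·C·BD·BC·BD·C·BC·BD·BC·BD·C·BC·BD·C·BD·BC·BD·C·BC·BD·BC·BD·C·BD·BC
    A ↦ DA
    B ↦ BD
    C ↦ BC
    D ↦ C

A->DA, B->BD, C->BC, D->C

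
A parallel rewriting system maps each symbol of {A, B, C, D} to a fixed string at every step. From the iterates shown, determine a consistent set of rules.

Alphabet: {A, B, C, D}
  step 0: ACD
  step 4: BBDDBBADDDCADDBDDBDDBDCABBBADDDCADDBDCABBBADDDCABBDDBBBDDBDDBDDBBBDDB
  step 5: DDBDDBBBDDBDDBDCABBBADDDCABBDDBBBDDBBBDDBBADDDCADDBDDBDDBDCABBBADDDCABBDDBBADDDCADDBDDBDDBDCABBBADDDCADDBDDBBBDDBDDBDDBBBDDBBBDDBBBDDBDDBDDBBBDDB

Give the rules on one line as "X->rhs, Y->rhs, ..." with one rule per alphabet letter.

A->DCA, B->DDB, C->ADD, D->B

  step 4 ⇒ step 5: BBDDBBADDDCADDBDDBDDBDCABBBADDDCADDBDCABBBADDDCABBDDBBBDDBDDBDDBBBDDB ⇒ DDB·DDB·B·B·DDB·DDB·DCA·B·B·B·ADD·DCA·B·B·DDB·B·B·DDB·B·B·DDB·B·ADD·DCA·DDB·DDB·DDB·DCA·B·B·B·ADD·DCA·B·B·DDB·B·ADD·DCA·DDB·DDB·DDB·DCA·B·B·B·ADD·DCA·DDB·DDB·B·B·DDB·DDB·DDB·B·B·DDB·B·B·DDB·B·B·DDB·DDB·DDB·B·B·DDB
    A ↦ DCA
    B ↦ DDB
    C ↦ ADD
    D ↦ B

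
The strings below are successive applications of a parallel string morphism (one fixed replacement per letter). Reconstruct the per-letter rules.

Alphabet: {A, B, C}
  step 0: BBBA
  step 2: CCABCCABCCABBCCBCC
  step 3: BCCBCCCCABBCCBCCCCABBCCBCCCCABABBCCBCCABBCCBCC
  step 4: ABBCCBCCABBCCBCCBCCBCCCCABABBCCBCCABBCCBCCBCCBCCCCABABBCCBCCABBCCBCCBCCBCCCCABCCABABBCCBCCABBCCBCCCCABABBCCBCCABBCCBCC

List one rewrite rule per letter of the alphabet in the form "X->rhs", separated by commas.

A->CC, B->AB, C->BCC

  step 3 ⇒ step 4: BCCBCCCCABBCCBCCCCABBCCBCCCCABABBCCBCCABBCCBCC ⇒ AB·BCC·BCC·AB·BCC·BCC·BCC·BCC·CC·AB·AB·BCC·BCC·AB·BCC·BCC·BCC·BCC·CC·AB·AB·BCC·BCC·AB·BCC·BCC·BCC·BCC·CC·AB·CC·AB·AB·BCC·BCC·AB·BCC·BCC·CC·AB·AB·BCC·BCC·AB·BCC·BCC
    A ↦ CC
    B ↦ AB
    C ↦ BCC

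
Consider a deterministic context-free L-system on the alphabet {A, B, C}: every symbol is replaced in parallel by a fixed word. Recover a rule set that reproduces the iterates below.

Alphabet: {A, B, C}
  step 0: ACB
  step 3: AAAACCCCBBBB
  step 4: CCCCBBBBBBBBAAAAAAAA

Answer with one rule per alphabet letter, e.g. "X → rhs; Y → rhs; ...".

A->C, B->AA, C->BB

  step 3 ⇒ step 4: AAAACCCCBBBB ⇒ C·C·C·C·BB·BB·BB·BB·AA·AA·AA·AA
    A ↦ C
    B ↦ AA
    C ↦ BB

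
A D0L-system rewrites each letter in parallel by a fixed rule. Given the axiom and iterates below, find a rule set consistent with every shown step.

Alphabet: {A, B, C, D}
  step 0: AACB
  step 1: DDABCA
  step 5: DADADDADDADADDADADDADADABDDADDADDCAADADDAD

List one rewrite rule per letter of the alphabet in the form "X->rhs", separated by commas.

A->D, B->CA, C->AB, D->AD

  step 0 ⇒ step 1: AACB ⇒ D·D·AB·CA
    A ↦ D
    B ↦ CA
    C ↦ AB
    D ↦ AD  (constrained at step 1)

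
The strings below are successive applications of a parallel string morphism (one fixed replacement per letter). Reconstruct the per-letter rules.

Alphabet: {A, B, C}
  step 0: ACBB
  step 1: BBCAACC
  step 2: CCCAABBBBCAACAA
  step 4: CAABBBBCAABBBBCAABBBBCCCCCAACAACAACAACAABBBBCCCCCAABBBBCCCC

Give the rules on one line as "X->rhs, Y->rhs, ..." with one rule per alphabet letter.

  step 1 ⇒ step 2: BBCAACC ⇒ C·C·CAA·BB·BB·CAA·CAA
    A ↦ BB
    B ↦ C
    C ↦ CAA

A->BB, B->C, C->CAA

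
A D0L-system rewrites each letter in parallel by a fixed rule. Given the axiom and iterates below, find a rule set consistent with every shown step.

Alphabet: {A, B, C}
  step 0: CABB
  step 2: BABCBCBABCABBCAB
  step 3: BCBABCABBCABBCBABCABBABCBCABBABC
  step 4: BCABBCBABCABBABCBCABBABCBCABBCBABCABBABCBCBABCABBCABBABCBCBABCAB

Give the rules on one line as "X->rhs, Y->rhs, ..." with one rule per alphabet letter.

  step 3 ⇒ step 4: BCBABCABBCABBCBABCABBABCBCABBABC ⇒ BC·AB·BC·BA·BC·AB·BA·BC·BC·AB·BA·BC·BC·AB·BC·BA·BC·AB·BA·BC·BC·BA·BC·AB·BC·AB·BA·BC·BC·BA·BC·AB
    A ↦ BA
    B ↦ BC
    C ↦ AB

A->BA, B->BC, C->AB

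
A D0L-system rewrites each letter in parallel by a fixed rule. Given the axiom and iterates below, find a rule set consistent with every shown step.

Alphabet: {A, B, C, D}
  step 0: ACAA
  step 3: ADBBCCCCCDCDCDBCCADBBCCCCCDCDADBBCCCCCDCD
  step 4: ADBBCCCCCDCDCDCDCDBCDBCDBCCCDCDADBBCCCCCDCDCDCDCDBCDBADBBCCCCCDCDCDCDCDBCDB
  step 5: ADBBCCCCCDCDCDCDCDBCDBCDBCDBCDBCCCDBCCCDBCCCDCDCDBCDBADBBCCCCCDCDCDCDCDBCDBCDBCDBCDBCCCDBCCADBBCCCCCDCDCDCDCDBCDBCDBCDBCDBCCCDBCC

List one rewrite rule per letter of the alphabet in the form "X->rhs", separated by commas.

A->ADB, B->CC, C->CD, D->B

  step 4 ⇒ step 5: ADBBCCCCCDCDCDCDCDBCDBCDBCCCDCDADBBCCCCCDCDCDCDCDBCDBADBBCCCCCDCDCDCDCDBCDB ⇒ ADB·B·CC·CC·CD·CD·CD·CD·CD·B·CD·B·CD·B·CD·B·CD·B·CC·CD·B·CC·CD·B·CC·CD·CD·CD·B·CD·B·ADB·B·CC·CC·CD·CD·CD·CD·CD·B·CD·B·CD·B·CD·B·CD·B·CC·CD·B·CC·ADB·B·CC·CC·CD·CD·CD·CD·CD·B·CD·B·CD·B·CD·B·CD·B·CC·CD·B·CC
    A ↦ ADB
    B ↦ CC
    C ↦ CD
    D ↦ B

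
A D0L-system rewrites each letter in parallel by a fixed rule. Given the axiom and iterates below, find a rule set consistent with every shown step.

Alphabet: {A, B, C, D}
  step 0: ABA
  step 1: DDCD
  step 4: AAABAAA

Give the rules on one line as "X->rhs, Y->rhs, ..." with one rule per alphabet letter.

A->D, B->DC, C->BA, D->A

  step 0 ⇒ step 1: ABA ⇒ D·DC·D
    A ↦ D
    B ↦ DC
    C ↦ BA  (constrained at step 1)
    D ↦ A  (constrained at step 1)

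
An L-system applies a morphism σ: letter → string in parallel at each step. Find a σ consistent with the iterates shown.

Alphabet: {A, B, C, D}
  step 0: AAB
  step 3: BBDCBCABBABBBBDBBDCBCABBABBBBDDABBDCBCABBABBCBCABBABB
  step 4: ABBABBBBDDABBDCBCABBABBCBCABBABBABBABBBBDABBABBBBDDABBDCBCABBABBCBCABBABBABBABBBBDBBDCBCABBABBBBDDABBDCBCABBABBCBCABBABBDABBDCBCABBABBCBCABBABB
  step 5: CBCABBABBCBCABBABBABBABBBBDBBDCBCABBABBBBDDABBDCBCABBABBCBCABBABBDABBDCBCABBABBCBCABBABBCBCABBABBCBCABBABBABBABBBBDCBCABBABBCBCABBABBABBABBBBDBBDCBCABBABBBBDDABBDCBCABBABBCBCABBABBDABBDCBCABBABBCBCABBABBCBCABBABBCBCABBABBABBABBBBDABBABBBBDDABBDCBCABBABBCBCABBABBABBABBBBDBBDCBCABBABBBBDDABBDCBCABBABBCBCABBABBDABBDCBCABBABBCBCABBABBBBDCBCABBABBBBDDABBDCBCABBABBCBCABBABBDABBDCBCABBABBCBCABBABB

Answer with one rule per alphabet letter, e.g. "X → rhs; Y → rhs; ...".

  step 4 ⇒ step 5: ABBABBBBDDABBDCBCABBABBCBCABBABBABBABBBBDABBABBBBDDABBDCBCABBABBCBCABBABBABBABBBBDBBDCBCABBABBBBDDABBDCBCABBABBCBCABBABBDABBDCBCABBABBCBCABBABB ⇒ CBC·ABB·ABB·CBC·ABB·ABB·ABB·ABB·BBD·BBD·CBC·ABB·ABB·BBD·D·ABB·D·CBC·ABB·ABB·CBC·ABB·ABB·D·ABB·D·CBC·ABB·ABB·CBC·ABB·ABB·CBC·ABB·ABB·CBC·ABB·ABB·ABB·ABB·BBD·CBC·ABB·ABB·CBC·ABB·ABB·ABB·ABB·BBD·BBD·CBC·ABB·ABB·BBD·D·ABB·D·CBC·ABB·ABB·CBC·ABB·ABB·D·ABB·D·CBC·ABB·ABB·CBC·ABB·ABB·CBC·ABB·ABB·CBC·ABB·ABB·ABB·ABB·BBD·ABB·ABB·BBD·D·ABB·D·CBC·ABB·ABB·CBC·ABB·ABB·ABB·ABB·BBD·BBD·CBC·ABB·ABB·BBD·D·ABB·D·CBC·ABB·ABB·CBC·ABB·ABB·D·ABB·D·CBC·ABB·ABB·CBC·ABB·ABB·BBD·CBC·ABB·ABB·BBD·D·ABB·D·CBC·ABB·ABB·CBC·ABB·ABB·D·ABB·D·CBC·ABB·ABB·CBC·ABB·ABB
    A ↦ CBC
    B ↦ ABB
    C ↦ D
    D ↦ BBD

A->CBC, B->ABB, C->D, D->BBD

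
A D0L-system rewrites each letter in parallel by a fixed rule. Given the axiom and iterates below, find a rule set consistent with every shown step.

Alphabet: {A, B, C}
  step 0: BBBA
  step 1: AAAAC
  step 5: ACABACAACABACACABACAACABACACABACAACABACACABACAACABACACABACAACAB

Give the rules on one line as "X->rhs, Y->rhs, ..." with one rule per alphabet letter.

  step 0 ⇒ step 1: BBBA ⇒ A·A·A·AC
    A ↦ AC
    B ↦ A
    C ↦ AB  (constrained at step 1)

A->AC, B->A, C->AB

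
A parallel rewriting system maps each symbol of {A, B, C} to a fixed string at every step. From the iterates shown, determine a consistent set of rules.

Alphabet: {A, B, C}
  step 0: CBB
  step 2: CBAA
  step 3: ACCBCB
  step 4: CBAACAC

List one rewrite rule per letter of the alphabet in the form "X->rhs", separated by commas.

A->CB, B->C, C->A

  step 3 ⇒ step 4: ACCBCB ⇒ CB·A·A·C·A·C
    A ↦ CB
    B ↦ C
    C ↦ A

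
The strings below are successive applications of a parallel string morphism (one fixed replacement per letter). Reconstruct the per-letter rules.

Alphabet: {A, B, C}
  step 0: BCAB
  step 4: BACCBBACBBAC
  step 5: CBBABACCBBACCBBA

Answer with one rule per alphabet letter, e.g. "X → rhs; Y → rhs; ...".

  step 4 ⇒ step 5: BACCBBACBBAC ⇒ C·B·BA·BA·C·C·B·BA·C·C·B·BA
    A ↦ B
    B ↦ C
    C ↦ BA

A->B, B->C, C->BA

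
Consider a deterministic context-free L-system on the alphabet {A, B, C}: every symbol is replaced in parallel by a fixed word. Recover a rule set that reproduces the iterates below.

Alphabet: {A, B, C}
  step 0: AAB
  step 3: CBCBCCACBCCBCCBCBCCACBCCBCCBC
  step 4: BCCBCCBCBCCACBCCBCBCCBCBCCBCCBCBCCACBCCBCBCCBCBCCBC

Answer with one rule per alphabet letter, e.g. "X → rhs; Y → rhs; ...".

  step 3 ⇒ step 4: CBCBCCACBCCBCCBCBCCACBCCBCCBC ⇒ BC·C·BC·C·BC·BC·CAC·BC·C·BC·BC·C·BC·BC·C·BC·C·BC·BC·CAC·BC·C·BC·BC·C·BC·BC·C·BC
    A ↦ CAC
    B ↦ C
    C ↦ BC

A->CAC, B->C, C->BC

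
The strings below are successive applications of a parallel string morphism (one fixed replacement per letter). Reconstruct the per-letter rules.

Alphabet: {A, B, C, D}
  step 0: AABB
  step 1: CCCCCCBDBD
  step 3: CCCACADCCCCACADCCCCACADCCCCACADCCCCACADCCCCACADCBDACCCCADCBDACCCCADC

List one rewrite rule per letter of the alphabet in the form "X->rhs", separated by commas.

A->CCC, B->BD, C->ADC, D->AC

  step 0 ⇒ step 1: AABB ⇒ CCC·CCC·BD·BD
    A ↦ CCC
    B ↦ BD
    C ↦ ADC  (constrained at step 1)
    D ↦ AC  (constrained at step 1)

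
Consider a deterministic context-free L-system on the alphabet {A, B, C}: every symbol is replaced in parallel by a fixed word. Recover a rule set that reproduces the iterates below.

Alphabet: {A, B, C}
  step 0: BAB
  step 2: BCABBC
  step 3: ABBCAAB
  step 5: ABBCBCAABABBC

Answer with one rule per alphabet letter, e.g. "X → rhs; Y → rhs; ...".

  step 2 ⇒ step 3: BCABBC ⇒ A·B·BC·A·A·B
    A ↦ BC
    B ↦ A
    C ↦ B

A->BC, B->A, C->B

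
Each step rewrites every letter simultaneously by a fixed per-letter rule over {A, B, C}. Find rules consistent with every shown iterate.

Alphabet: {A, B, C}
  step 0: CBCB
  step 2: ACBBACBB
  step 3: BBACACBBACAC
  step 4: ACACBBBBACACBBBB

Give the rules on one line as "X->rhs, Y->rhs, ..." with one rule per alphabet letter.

A->B, B->AC, C->B

  step 3 ⇒ step 4: BBACACBBACAC ⇒ AC·AC·B·B·B·B·AC·AC·B·B·B·B
    A ↦ B
    B ↦ AC
    C ↦ B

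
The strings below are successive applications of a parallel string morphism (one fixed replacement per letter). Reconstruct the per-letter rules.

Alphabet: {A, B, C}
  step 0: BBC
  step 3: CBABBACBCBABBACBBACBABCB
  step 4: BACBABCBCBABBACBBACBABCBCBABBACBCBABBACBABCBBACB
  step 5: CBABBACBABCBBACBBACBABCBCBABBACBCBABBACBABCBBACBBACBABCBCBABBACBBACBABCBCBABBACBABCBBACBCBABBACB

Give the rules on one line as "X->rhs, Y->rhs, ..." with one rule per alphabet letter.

  step 4 ⇒ step 5: BACBABCBCBABBACBBACBABCBCBABBACBCBABBACBABCBBACB ⇒ CB·AB·BA·CB·AB·CB·BA·CB·BA·CB·AB·CB·CB·AB·BA·CB·CB·AB·BA·CB·AB·CB·BA·CB·BA·CB·AB·CB·CB·AB·BA·CB·BA·CB·AB·CB·CB·AB·BA·CB·AB·CB·BA·CB·CB·AB·BA·CB
    A ↦ AB
    B ↦ CB
    C ↦ BA

A->AB, B->CB, C->BA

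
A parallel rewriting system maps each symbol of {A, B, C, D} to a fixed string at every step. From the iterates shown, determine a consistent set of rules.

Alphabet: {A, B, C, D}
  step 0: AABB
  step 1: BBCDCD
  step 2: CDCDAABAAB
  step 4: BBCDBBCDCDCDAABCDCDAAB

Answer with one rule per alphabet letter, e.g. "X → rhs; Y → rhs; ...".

  step 1 ⇒ step 2: BBCDCD ⇒ CD·CD·A·AB·A·AB
    B ↦ CD
    C ↦ A
    D ↦ AB
  step 0 ⇒ step 1: AABB ⇒ B·B·CD·CD
    A ↦ B

A->B, B->CD, C->A, D->AB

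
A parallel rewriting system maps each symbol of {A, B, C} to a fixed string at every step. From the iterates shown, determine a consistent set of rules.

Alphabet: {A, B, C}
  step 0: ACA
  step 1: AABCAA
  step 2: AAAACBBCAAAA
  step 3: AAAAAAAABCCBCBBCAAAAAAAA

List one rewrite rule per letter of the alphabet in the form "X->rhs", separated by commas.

A->AA, B->CB, C->BC

  step 2 ⇒ step 3: AAAACBBCAAAA ⇒ AA·AA·AA·AA·BC·CB·CB·BC·AA·AA·AA·AA
    A ↦ AA
    B ↦ CB
    C ↦ BC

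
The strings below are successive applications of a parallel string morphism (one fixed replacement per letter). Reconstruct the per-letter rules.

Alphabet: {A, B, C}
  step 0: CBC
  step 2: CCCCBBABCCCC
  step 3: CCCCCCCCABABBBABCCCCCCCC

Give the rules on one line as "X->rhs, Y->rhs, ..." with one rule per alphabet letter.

A->BB, B->AB, C->CC

  step 2 ⇒ step 3: CCCCBBABCCCC ⇒ CC·CC·CC·CC·AB·AB·BB·AB·CC·CC·CC·CC
    A ↦ BB
    B ↦ AB
    C ↦ CC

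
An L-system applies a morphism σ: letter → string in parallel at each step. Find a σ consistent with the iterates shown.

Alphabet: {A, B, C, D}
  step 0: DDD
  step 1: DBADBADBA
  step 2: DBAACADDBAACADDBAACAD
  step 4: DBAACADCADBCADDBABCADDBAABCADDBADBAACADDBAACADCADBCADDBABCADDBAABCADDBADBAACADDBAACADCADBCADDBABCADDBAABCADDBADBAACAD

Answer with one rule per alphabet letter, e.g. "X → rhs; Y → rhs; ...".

A->CAD, B->A, C->B, D->DBA

  step 1 ⇒ step 2: DBADBADBA ⇒ DBA·A·CAD·DBA·A·CAD·DBA·A·CAD
    A ↦ CAD
    B ↦ A
    D ↦ DBA
    C ↦ B  (constrained at step 2)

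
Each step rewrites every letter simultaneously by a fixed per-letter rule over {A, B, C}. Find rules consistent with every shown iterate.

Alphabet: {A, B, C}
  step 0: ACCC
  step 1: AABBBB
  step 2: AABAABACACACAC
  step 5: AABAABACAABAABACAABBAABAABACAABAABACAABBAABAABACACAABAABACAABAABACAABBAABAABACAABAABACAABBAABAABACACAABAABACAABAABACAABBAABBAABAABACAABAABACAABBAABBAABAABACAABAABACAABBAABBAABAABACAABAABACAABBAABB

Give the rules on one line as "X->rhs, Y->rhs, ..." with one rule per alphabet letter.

A->AAB, B->AC, C->B

  step 1 ⇒ step 2: AABBBB ⇒ AAB·AAB·AC·AC·AC·AC
    A ↦ AAB
    B ↦ AC
  step 0 ⇒ step 1: ACCC ⇒ AAB·B·B·B
    C ↦ B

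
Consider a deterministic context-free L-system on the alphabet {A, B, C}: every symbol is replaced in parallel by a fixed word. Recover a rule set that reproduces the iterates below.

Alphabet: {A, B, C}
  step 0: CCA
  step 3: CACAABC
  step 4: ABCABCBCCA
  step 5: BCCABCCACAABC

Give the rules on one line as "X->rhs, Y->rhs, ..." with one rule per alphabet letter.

A->BC, B->C, C->A

  step 4 ⇒ step 5: ABCABCBCCA ⇒ BC·C·A·BC·C·A·C·A·A·BC
    A ↦ BC
    B ↦ C
    C ↦ A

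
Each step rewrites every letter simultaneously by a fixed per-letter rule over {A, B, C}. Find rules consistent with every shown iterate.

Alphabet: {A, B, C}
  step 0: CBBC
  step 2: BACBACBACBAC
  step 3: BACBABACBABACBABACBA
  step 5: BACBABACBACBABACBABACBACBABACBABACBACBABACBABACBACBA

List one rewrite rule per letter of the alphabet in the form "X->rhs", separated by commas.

A->C, B->BA, C->BA

  step 2 ⇒ step 3: BACBACBACBAC ⇒ BA·C·BA·BA·C·BA·BA·C·BA·BA·C·BA
    A ↦ C
    B ↦ BA
    C ↦ BA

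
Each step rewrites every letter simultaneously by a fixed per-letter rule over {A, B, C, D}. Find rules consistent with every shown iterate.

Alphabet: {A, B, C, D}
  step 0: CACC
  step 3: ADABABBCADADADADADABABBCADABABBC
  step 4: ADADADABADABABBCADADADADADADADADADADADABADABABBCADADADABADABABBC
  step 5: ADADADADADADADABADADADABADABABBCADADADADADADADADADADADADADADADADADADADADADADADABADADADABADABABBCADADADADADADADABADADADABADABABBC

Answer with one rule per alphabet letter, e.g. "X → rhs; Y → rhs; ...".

  step 4 ⇒ step 5: ADADADABADABABBCADADADADADADADADADADADABADABABBCADADADABADABABBC ⇒ AD·AD·AD·AD·AD·AD·AD·AB·AD·AD·AD·AB·AD·AB·AB·BC·AD·AD·AD·AD·AD·AD·AD·AD·AD·AD·AD·AD·AD·AD·AD·AD·AD·AD·AD·AD·AD·AD·AD·AB·AD·AD·AD·AB·AD·AB·AB·BC·AD·AD·AD·AD·AD·AD·AD·AB·AD·AD·AD·AB·AD·AB·AB·BC
    A ↦ AD
    B ↦ AB
    C ↦ BC
    D ↦ AD

A->AD, B->AB, C->BC, D->AD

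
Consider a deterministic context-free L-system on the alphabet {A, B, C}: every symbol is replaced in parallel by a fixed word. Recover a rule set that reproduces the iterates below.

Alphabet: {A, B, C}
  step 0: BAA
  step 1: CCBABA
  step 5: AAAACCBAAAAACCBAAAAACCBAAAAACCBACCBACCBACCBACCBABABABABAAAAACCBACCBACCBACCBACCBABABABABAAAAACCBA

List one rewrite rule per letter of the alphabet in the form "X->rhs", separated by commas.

A->BA, B->CC, C->AA

  step 0 ⇒ step 1: BAA ⇒ CC·BA·BA
    A ↦ BA
    B ↦ CC
    C ↦ AA  (constrained at step 1)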